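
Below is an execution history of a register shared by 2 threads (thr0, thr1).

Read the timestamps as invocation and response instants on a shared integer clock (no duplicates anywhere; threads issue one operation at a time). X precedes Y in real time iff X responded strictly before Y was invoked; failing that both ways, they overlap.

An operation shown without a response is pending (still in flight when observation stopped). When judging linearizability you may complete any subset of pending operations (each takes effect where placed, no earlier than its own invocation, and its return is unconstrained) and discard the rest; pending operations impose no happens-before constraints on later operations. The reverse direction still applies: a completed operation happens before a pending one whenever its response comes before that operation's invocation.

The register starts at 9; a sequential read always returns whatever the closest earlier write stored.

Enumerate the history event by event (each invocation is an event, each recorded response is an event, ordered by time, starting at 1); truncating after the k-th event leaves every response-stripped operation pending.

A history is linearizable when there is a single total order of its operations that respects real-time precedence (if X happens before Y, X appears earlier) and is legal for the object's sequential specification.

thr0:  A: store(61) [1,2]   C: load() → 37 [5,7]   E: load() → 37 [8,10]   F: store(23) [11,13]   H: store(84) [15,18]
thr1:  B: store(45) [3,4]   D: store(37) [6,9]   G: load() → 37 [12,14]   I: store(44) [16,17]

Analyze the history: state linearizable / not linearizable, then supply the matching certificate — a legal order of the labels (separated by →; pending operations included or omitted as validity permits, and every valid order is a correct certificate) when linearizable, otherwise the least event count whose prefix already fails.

linearizable — witness: A → B → D → C → E → G → F → H → I

after step 1 (A store(61)): value 61
after step 2 (B store(45)): value 45
after step 3 (D store(37)): value 37
after step 4 (C load() → 37): value 37
after step 5 (E load() → 37): value 37
after step 6 (G load() → 37): value 37
after step 7 (F store(23)): value 23
after step 8 (H store(84)): value 84
after step 9 (I store(44)): value 44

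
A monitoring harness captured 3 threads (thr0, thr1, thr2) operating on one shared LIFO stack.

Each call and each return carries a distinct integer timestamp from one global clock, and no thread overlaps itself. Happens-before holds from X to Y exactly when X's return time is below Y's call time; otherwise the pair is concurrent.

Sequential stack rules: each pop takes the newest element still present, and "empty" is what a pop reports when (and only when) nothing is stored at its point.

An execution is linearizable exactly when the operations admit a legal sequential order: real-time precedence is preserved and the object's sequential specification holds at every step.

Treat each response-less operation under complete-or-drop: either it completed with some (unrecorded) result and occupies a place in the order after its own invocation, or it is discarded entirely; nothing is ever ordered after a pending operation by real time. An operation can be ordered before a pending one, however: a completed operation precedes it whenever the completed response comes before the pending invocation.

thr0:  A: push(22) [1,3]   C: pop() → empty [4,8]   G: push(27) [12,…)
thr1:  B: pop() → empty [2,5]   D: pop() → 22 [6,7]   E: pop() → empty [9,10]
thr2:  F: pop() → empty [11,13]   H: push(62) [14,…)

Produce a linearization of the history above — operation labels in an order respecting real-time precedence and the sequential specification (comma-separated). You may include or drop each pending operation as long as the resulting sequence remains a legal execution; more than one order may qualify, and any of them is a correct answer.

B, A, D, C, E, F

after step 1 (B pop() → empty): stack <>
after step 2 (A push(22)): stack <22>
after step 3 (D pop() → 22): stack <>
after step 4 (C pop() → empty): stack <>
after step 5 (E pop() → empty): stack <>
after step 6 (F pop() → empty): stack <>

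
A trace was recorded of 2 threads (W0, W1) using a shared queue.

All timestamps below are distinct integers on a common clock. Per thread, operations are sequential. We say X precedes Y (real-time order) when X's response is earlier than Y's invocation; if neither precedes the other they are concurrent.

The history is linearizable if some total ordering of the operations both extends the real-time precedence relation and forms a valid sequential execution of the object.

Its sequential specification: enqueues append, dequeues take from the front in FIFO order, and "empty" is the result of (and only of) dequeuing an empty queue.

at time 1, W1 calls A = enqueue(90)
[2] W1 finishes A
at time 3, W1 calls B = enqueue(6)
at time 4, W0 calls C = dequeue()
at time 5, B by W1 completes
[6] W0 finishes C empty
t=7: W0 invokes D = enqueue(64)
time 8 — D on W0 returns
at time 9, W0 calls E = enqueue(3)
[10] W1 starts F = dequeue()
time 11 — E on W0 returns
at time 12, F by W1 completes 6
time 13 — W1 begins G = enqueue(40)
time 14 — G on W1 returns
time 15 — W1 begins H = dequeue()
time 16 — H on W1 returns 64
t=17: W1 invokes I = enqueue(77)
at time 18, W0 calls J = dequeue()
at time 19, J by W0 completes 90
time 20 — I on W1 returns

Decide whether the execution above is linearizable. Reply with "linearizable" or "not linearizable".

not linearizable

cut after 5 events: linearizable; cut after 6 events (C responds, time 6): not linearizable
the 3 completed operations admit 2 real-time orders; each fails the queue replay
one such order, A, B, C, breaks at step 3 where C dequeue() → empty is illegal
one such order, A, C, B, breaks at step 2 where C dequeue() → empty is illegal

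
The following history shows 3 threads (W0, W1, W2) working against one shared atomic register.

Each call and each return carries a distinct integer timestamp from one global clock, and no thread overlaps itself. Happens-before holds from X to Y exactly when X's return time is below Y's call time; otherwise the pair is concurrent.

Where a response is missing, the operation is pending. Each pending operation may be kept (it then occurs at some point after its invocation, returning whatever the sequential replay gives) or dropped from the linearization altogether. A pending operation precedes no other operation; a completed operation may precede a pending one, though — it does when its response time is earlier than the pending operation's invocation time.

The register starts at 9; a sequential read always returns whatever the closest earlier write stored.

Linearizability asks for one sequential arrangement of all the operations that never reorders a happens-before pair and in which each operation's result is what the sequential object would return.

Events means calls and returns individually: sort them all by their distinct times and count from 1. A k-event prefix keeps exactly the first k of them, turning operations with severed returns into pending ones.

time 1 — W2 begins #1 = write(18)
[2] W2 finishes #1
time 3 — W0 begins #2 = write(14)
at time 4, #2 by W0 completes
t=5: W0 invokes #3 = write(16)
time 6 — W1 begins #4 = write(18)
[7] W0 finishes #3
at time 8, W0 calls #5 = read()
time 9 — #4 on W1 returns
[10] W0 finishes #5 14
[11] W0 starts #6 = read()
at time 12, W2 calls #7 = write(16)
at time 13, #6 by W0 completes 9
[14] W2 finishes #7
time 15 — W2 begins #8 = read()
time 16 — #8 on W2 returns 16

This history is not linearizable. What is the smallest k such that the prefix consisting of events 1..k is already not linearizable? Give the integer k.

10

events 1..9 are still linearizable — one witness is #1, #2, #3, #4:
1. #1 write(18), leaving value 18
2. #2 write(14), leaving value 14
3. #3 write(16), leaving value 16
4. #4 write(18), leaving value 18
at event 10 (#5's time-10 response) nothing linearizes any more
sample order #1, #2, #3, #4, #5 stalls at step 5 — #5 read() → 14 has no legal effect
sample order #1, #2, #3, #5, #4 stalls at step 4 — #5 read() → 14 has no legal effect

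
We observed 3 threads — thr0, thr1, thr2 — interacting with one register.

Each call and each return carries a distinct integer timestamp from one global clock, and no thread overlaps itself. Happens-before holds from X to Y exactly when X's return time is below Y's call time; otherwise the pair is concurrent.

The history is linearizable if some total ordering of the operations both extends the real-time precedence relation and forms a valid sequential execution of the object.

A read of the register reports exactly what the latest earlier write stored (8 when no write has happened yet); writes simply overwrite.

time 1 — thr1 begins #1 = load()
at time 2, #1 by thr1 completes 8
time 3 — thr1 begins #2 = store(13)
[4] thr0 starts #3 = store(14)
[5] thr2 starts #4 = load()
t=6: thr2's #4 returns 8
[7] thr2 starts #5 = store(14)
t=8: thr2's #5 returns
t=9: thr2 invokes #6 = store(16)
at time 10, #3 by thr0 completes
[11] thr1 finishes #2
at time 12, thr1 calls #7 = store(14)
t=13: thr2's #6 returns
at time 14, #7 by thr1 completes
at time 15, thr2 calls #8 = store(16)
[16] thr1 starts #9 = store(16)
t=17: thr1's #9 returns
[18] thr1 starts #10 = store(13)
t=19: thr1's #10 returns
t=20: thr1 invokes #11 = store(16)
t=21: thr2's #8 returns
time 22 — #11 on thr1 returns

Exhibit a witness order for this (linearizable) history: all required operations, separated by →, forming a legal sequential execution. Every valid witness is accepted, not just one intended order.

#1 → #4 → #2 → #3 → #5 → #6 → #7 → #8 → #9 → #10 → #11

1. #1 load() → 8, leaving value 8
2. #4 load() → 8, leaving value 8
3. #2 store(13), leaving value 13
4. #3 store(14), leaving value 14
5. #5 store(14), leaving value 14
6. #6 store(16), leaving value 16
7. #7 store(14), leaving value 14
8. #8 store(16), leaving value 16
9. #9 store(16), leaving value 16
10. #10 store(13), leaving value 13
11. #11 store(16), leaving value 16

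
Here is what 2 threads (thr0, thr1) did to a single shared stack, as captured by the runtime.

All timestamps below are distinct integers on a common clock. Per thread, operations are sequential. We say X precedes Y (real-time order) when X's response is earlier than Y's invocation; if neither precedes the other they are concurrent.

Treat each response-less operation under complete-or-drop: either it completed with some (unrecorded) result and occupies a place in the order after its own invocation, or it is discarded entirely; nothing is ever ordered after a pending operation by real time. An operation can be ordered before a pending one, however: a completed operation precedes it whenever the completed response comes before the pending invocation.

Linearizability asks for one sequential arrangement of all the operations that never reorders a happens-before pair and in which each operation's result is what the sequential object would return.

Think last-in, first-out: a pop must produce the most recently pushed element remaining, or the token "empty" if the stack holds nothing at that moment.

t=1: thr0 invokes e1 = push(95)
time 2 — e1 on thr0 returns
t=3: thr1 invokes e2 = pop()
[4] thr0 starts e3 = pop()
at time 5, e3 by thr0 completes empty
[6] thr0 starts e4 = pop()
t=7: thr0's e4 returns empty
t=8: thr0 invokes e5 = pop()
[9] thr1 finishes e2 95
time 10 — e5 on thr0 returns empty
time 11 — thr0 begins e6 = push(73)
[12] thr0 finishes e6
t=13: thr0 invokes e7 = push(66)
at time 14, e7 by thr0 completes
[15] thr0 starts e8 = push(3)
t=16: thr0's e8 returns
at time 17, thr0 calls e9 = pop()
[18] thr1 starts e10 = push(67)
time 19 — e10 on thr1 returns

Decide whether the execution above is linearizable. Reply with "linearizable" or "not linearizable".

witness order: e1, e2, e3, e4, e5, e6, e7, e8, e9, e10
after step 1 (e1 push(95)): stack <95>
after step 2 (e2 pop() → 95): stack <>
after step 3 (e3 pop() → empty): stack <>
after step 4 (e4 pop() → empty): stack <>
after step 5 (e5 pop() → empty): stack <>
after step 6 (e6 push(73)): stack <73>
after step 7 (e7 push(66)): stack <73,66>
after step 8 (e8 push(3)): stack <73,66,3>
after step 9 (e9 pop() (pending, included)): stack <73,66>
after step 10 (e10 push(67)): stack <73,66,67>

linearizable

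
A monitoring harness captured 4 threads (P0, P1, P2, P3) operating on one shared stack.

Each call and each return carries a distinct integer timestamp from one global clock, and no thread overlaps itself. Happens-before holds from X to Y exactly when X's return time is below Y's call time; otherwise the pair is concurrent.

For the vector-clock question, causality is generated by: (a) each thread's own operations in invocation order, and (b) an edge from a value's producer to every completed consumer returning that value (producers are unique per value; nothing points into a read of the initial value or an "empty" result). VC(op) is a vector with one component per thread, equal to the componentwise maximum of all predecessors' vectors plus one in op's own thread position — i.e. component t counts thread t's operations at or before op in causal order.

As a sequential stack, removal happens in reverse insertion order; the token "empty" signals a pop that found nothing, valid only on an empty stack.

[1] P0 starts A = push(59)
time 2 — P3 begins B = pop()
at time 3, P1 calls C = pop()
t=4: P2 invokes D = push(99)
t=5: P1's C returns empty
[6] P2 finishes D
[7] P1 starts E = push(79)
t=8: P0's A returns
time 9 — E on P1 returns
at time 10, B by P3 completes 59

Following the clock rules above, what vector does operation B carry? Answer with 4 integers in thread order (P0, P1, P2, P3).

invoked at 4, D has no predecessors; its own P2 bump gives (0, 0, 1, 0)
invoked at 3, C has no predecessors; its own P1 bump gives (0, 1, 0, 0)
invoked at 1, A has no predecessors; its own P0 bump gives (1, 0, 0, 0)
E (invocation 7): componentwise max over VC(C)=(0, 1, 0, 0), +1 at P1, giving (0, 2, 0, 0)
B (invocation 2): componentwise max over VC(A)=(1, 0, 0, 0), +1 at P3, giving (1, 0, 0, 1)
target: VC(B) = (1, 0, 0, 1)

(1, 0, 0, 1)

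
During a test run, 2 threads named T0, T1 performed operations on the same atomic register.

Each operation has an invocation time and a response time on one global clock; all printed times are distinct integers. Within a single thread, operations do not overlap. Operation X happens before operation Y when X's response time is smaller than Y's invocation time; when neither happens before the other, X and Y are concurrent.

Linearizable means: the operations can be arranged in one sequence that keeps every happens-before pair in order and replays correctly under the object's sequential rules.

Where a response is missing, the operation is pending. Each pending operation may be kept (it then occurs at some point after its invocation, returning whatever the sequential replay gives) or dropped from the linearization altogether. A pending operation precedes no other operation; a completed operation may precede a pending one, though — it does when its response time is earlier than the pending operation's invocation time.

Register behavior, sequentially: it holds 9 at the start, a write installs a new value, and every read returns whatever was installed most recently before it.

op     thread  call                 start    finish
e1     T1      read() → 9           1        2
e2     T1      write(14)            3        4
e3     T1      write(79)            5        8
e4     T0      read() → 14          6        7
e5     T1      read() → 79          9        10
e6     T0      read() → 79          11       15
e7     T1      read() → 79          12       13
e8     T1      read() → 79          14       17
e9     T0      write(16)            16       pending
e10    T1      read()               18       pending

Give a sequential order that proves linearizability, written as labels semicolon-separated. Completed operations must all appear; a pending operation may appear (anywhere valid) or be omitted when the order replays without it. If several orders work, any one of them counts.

1. e1 read() → 9, leaving value 9
2. e2 write(14), leaving value 14
3. e4 read() → 14, leaving value 14
4. e3 write(79), leaving value 79
5. e5 read() → 79, leaving value 79
6. e6 read() → 79, leaving value 79
7. e7 read() → 79, leaving value 79
8. e8 read() → 79, leaving value 79

e1; e2; e4; e3; e5; e6; e7; e8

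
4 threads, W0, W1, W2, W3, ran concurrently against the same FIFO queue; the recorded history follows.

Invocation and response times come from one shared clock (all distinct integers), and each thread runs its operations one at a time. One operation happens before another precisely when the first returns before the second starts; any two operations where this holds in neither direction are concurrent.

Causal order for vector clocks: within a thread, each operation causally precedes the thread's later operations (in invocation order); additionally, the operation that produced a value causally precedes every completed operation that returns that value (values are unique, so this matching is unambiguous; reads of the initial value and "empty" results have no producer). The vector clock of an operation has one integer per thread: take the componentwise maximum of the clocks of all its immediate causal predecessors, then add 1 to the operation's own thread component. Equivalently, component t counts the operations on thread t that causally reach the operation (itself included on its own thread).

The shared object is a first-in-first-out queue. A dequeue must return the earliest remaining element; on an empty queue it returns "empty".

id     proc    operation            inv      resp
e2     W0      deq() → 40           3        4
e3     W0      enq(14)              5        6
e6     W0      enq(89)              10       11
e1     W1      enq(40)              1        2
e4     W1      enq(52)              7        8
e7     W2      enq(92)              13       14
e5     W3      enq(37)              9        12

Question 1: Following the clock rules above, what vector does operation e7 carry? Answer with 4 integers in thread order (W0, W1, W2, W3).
Answer: (0, 0, 1, 0)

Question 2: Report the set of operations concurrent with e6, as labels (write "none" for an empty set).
Answer: e5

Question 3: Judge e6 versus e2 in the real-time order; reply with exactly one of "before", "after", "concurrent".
Answer: after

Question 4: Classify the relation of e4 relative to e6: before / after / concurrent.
Answer: before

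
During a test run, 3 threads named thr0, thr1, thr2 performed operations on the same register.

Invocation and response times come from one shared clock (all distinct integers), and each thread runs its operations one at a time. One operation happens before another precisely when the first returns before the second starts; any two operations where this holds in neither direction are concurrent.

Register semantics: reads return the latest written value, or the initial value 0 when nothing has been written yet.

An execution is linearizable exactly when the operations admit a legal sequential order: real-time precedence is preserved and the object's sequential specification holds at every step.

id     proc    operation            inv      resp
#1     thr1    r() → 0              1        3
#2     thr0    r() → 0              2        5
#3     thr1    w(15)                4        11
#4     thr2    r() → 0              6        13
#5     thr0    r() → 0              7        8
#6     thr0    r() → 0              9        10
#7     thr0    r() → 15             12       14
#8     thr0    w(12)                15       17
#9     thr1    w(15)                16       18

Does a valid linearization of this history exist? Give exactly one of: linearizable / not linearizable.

a witness: #1, #2, #4, #5, #6, #3, #7, #8, #9
1. #1 r() → 0, leaving value 0
2. #2 r() → 0, leaving value 0
3. #4 r() → 0, leaving value 0
4. #5 r() → 0, leaving value 0
5. #6 r() → 0, leaving value 0
6. #3 w(15), leaving value 15
7. #7 r() → 15, leaving value 15
8. #8 w(12), leaving value 12
9. #9 w(15), leaving value 15

linearizable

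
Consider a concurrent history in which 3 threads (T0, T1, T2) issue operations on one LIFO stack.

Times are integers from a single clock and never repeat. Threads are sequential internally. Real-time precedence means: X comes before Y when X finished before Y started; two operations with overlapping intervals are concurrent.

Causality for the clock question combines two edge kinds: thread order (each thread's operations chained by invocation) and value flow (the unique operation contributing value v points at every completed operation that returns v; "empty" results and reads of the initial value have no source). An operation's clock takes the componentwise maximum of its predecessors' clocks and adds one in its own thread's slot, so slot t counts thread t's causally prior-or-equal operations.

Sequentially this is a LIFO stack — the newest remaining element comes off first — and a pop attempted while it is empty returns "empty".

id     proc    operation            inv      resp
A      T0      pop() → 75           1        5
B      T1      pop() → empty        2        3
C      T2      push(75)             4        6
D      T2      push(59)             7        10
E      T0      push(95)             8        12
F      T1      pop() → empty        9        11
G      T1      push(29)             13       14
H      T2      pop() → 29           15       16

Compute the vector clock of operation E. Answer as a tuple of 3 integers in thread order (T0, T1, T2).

no predecessors for C (invoked 4): T2 increments from zero → (0, 0, 1)
no predecessors for B (invoked 2): T1 increments from zero → (0, 1, 0)
from VC(C)=(0, 0, 1), D (invoked 7) maxes components and bumps T2 → (0, 0, 2)
from VC(B)=(0, 1, 0), F (invoked 9) maxes components and bumps T1 → (0, 2, 0)
from VC(C)=(0, 0, 1), A (invoked 1) maxes components and bumps T0 → (1, 0, 1)
from VC(F)=(0, 2, 0), G (invoked 13) maxes components and bumps T1 → (0, 3, 0)
from VC(A)=(1, 0, 1), E (invoked 8) maxes components and bumps T0 → (2, 0, 1)
from VC(D)=(0, 0, 2), VC(G)=(0, 3, 0), H (invoked 15) maxes components and bumps T2 → (0, 3, 3)
target: VC(E) = (2, 0, 1)

(2, 0, 1)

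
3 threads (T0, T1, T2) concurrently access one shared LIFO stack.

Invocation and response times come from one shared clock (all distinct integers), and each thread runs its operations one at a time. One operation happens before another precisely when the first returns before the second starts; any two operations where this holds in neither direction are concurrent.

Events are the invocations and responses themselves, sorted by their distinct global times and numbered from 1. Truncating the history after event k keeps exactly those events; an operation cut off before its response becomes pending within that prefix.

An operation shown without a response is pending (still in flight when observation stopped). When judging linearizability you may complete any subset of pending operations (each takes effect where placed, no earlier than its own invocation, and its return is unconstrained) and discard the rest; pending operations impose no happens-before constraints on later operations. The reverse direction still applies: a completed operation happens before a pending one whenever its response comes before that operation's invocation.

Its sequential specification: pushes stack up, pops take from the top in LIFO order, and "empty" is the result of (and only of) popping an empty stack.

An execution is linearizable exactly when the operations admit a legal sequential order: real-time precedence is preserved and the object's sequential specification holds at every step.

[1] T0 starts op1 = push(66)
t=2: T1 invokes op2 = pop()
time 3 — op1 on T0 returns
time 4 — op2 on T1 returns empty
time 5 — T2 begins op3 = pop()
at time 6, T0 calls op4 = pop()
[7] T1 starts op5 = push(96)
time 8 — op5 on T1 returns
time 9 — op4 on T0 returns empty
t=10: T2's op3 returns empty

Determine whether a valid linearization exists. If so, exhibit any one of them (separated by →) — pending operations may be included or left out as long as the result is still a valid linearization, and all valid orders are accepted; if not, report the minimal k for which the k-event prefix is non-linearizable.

not linearizable — minimal violating prefix: 10 events

events 1..9 are fine; event 10 — the response of op3 at time 10 — makes the prefix non-linearizable
real-time-consistent orders of the 5 completed operations: 12 — all fail the LIFO stack replay
one such order, op1, op2, op3, op4, op5, breaks at step 2 where op2 pop() → empty is illegal
one such order, op1, op2, op3, op5, op4, breaks at step 2 where op2 pop() → empty is illegal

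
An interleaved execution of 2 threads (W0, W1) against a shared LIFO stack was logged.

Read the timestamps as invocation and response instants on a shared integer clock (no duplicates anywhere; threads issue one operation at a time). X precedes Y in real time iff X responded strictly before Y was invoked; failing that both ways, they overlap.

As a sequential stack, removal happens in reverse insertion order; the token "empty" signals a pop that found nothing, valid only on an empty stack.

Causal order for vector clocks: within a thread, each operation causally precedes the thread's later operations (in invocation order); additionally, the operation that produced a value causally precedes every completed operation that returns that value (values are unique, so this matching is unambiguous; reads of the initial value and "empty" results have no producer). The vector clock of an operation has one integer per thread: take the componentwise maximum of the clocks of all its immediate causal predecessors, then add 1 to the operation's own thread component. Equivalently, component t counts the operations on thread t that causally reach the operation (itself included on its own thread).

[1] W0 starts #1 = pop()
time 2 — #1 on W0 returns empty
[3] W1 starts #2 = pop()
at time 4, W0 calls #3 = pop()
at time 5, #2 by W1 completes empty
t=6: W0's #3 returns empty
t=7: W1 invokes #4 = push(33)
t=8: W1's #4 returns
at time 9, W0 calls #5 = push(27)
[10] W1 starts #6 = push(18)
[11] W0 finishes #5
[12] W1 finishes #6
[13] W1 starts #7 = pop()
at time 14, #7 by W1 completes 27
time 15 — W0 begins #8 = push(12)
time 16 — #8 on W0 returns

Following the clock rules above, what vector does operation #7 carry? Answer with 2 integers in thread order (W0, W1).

no predecessors for #2 (invoked 3): W1 increments from zero → (0, 1)
no predecessors for #1 (invoked 1): W0 increments from zero → (1, 0)
#4 (invocation 7): componentwise max over VC(#2)=(0, 1), +1 at W1, giving (0, 2)
#3 (invocation 4): componentwise max over VC(#1)=(1, 0), +1 at W0, giving (2, 0)
#6 (invocation 10): componentwise max over VC(#4)=(0, 2), +1 at W1, giving (0, 3)
#5 (invocation 9): componentwise max over VC(#3)=(2, 0), +1 at W0, giving (3, 0)
#8 (invocation 15): componentwise max over VC(#5)=(3, 0), +1 at W0, giving (4, 0)
#7 (invocation 13): componentwise max over VC(#5)=(3, 0), VC(#6)=(0, 3), +1 at W1, giving (3, 4)
target: VC(#7) = (3, 4)

(3, 4)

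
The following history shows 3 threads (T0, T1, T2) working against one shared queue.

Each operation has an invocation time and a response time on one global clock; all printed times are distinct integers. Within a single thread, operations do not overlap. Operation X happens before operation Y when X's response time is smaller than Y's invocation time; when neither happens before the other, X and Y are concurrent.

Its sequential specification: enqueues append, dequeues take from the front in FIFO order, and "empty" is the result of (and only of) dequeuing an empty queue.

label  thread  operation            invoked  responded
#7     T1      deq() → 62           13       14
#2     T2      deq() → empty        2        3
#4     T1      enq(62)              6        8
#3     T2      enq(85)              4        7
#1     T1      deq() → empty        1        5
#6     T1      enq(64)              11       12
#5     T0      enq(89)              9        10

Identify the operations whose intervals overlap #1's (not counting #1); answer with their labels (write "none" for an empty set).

#2, #3

overlap test against #1 [1,5]: concurrent iff the interval meets 1..5
#2 [2,3]: concurrent
#3 [4,7]: concurrent
#4 [6,8]: after
#5 [9,10]: after
#6 [11,12]: after
#7 [13,14]: after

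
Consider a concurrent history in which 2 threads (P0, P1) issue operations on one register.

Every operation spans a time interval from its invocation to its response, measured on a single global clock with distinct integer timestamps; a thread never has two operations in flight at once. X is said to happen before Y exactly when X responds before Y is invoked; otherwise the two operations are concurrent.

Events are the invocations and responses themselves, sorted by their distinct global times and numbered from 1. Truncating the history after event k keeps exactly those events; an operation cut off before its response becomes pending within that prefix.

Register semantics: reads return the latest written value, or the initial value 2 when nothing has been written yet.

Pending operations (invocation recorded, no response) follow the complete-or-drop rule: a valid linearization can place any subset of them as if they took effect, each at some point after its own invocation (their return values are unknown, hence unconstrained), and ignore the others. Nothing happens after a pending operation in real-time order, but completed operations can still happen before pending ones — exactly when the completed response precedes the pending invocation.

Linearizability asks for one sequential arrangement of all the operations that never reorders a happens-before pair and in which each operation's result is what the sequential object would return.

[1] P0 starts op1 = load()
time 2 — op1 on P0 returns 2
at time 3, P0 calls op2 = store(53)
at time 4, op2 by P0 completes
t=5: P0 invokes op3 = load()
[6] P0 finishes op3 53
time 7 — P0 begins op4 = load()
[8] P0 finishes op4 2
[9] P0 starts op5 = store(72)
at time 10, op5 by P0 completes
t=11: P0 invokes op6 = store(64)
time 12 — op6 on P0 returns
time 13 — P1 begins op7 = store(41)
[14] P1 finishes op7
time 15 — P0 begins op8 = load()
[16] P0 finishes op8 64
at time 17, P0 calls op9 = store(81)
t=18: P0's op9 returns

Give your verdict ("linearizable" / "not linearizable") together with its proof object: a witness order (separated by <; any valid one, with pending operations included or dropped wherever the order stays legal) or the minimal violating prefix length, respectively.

not linearizable — minimal violating prefix: 8 events

already the first 8 events (up to op4's response at time 8) admit no linearization; the first 7 still do
one real-time candidate order over the 4 completed operations — the register replay rejects it
take op1, op2, op3, op4: step 4 already fails, because op4 load() → 2 cannot occur there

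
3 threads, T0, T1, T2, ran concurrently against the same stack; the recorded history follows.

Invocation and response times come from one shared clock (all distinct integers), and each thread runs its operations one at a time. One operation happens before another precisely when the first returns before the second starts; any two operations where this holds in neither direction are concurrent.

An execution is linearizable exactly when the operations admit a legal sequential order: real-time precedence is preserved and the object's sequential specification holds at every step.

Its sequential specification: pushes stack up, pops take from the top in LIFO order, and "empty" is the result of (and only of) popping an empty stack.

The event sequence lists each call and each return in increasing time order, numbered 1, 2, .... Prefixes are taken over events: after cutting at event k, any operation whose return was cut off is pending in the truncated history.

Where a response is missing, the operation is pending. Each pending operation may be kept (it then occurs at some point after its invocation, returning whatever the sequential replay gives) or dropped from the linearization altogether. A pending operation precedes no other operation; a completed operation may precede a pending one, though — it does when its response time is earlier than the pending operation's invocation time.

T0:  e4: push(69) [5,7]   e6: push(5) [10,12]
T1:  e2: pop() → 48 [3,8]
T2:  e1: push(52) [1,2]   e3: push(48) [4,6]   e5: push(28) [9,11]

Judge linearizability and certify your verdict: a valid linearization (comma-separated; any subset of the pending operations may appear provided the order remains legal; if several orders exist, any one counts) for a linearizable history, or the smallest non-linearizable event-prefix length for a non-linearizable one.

step 1: e1 push(52) — stack <52>
step 2: e3 push(48) — stack <52,48>
step 3: e2 pop() → 48 — stack <52>
step 4: e4 push(69) — stack <52,69>
step 5: e5 push(28) — stack <52,69,28>
step 6: e6 push(5) — stack <52,69,28,5>

linearizable — witness: e1, e3, e2, e4, e5, e6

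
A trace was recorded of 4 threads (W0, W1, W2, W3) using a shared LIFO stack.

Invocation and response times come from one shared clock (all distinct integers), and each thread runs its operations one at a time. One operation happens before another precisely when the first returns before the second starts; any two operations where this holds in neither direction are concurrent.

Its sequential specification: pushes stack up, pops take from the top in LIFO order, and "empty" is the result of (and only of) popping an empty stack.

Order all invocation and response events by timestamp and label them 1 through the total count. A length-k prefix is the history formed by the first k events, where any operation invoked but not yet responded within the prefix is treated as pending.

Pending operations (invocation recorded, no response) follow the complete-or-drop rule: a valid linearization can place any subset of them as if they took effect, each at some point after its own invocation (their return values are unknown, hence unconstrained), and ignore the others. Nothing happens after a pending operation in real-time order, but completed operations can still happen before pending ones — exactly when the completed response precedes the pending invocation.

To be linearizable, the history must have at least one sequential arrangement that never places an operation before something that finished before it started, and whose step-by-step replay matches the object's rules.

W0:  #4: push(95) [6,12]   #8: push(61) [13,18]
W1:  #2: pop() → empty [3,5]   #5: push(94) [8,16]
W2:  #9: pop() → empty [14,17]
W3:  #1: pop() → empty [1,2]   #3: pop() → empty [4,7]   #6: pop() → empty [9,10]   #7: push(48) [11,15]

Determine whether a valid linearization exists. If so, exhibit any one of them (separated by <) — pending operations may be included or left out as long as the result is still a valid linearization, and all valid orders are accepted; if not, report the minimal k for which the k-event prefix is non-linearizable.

cut after 16 events: linearizable; cut after 17 events (#9 responds, time 17): not linearizable
58 orders of the 8 completed LIFO stack ops respect real time; none is legal
completion choices over the 1 pending operation (#8) were checked; none helps
sample order #1, #2, #3, #4, #5, #6, #7, #9 (pending dropped) stalls at step 6 — #6 pop() → empty has no legal effect
sample order #1, #2, #3, #4, #5, #6, #9, #7 (pending dropped) stalls at step 6 — #6 pop() → empty has no legal effect

not linearizable — minimal violating prefix: 17 events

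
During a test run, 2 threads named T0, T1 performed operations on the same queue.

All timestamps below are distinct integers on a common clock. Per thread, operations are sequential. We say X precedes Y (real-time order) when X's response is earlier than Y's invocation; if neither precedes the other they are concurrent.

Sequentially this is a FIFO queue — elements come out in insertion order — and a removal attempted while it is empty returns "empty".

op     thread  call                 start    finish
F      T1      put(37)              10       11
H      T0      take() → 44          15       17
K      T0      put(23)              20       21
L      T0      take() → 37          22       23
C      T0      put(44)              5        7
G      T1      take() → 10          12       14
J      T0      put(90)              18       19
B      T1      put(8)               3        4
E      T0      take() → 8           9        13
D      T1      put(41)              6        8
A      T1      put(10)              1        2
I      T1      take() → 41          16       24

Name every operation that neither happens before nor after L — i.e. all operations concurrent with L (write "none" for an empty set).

I

L spans [22,23]: anything still running between times 22 and 23 counts as concurrent
A [1,2]: before
B [3,4]: before
C [5,7]: before
D [6,8]: before
E [9,13]: before
F [10,11]: before
G [12,14]: before
H [15,17]: before
I [16,24]: concurrent
J [18,19]: before
K [20,21]: before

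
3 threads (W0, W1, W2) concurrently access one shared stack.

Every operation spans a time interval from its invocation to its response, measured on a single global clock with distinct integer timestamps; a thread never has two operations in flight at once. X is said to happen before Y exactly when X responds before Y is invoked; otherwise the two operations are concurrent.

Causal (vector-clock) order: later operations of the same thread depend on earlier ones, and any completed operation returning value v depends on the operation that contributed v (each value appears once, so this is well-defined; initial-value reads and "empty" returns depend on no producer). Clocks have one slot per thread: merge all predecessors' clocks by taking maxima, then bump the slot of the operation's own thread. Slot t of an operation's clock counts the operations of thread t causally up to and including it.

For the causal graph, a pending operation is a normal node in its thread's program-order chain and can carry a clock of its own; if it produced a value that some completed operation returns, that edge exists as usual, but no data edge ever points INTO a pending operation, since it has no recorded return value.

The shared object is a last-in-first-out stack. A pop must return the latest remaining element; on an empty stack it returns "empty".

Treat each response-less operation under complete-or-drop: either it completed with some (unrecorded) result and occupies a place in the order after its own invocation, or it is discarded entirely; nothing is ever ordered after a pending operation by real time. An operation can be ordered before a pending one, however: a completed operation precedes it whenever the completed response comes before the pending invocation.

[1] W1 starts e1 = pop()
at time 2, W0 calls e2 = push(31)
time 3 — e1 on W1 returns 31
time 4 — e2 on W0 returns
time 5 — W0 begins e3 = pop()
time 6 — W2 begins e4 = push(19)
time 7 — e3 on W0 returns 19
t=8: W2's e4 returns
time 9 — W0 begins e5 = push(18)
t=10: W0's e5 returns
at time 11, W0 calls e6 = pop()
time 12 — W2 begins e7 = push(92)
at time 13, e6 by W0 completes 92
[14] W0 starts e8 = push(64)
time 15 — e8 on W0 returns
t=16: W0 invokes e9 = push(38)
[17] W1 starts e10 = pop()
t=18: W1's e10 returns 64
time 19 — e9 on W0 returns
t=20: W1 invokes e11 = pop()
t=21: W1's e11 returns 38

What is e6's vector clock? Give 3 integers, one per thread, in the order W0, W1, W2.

(4, 0, 2)

root op e4, invoked 6: fresh clock plus W2's own tick → (0, 0, 1)
root op e2, invoked 2: fresh clock plus W0's own tick → (1, 0, 0)
e7, invoked 12, takes VC(e4)=(0, 0, 1) under max, adds 1 for W2 → (0, 0, 2)
e1, invoked 1, takes VC(e2)=(1, 0, 0) under max, adds 1 for W1 → (1, 1, 0)
e3, invoked 5, takes VC(e2)=(1, 0, 0), VC(e4)=(0, 0, 1) under max, adds 1 for W0 → (2, 0, 1)
e5, invoked 9, takes VC(e3)=(2, 0, 1) under max, adds 1 for W0 → (3, 0, 1)
e6, invoked 11, takes VC(e5)=(3, 0, 1), VC(e7)=(0, 0, 2) under max, adds 1 for W0 → (4, 0, 2)
e8, invoked 14, takes VC(e6)=(4, 0, 2) under max, adds 1 for W0 → (5, 0, 2)
e9, invoked 16, takes VC(e8)=(5, 0, 2) under max, adds 1 for W0 → (6, 0, 2)
e10, invoked 17, takes VC(e1)=(1, 1, 0), VC(e8)=(5, 0, 2) under max, adds 1 for W1 → (5, 2, 2)
e11, invoked 20, takes VC(e9)=(6, 0, 2), VC(e10)=(5, 2, 2) under max, adds 1 for W1 → (6, 3, 2)
target: VC(e6) = (4, 0, 2)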